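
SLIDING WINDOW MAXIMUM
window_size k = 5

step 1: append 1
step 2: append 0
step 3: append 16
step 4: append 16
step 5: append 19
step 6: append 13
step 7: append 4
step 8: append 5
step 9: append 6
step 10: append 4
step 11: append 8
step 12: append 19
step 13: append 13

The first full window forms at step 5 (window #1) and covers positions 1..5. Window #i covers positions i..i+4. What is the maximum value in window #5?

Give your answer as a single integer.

Answer: 19

Derivation:
step 1: append 1 -> window=[1] (not full yet)
step 2: append 0 -> window=[1, 0] (not full yet)
step 3: append 16 -> window=[1, 0, 16] (not full yet)
step 4: append 16 -> window=[1, 0, 16, 16] (not full yet)
step 5: append 19 -> window=[1, 0, 16, 16, 19] -> max=19
step 6: append 13 -> window=[0, 16, 16, 19, 13] -> max=19
step 7: append 4 -> window=[16, 16, 19, 13, 4] -> max=19
step 8: append 5 -> window=[16, 19, 13, 4, 5] -> max=19
step 9: append 6 -> window=[19, 13, 4, 5, 6] -> max=19
Window #5 max = 19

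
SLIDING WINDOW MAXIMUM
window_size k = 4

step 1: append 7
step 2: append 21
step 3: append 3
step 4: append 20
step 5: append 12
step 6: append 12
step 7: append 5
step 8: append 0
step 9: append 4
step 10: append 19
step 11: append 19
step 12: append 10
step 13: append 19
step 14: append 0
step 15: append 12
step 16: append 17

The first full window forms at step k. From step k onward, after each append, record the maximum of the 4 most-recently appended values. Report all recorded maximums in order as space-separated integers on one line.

Answer: 21 21 20 20 12 12 19 19 19 19 19 19 19

Derivation:
step 1: append 7 -> window=[7] (not full yet)
step 2: append 21 -> window=[7, 21] (not full yet)
step 3: append 3 -> window=[7, 21, 3] (not full yet)
step 4: append 20 -> window=[7, 21, 3, 20] -> max=21
step 5: append 12 -> window=[21, 3, 20, 12] -> max=21
step 6: append 12 -> window=[3, 20, 12, 12] -> max=20
step 7: append 5 -> window=[20, 12, 12, 5] -> max=20
step 8: append 0 -> window=[12, 12, 5, 0] -> max=12
step 9: append 4 -> window=[12, 5, 0, 4] -> max=12
step 10: append 19 -> window=[5, 0, 4, 19] -> max=19
step 11: append 19 -> window=[0, 4, 19, 19] -> max=19
step 12: append 10 -> window=[4, 19, 19, 10] -> max=19
step 13: append 19 -> window=[19, 19, 10, 19] -> max=19
step 14: append 0 -> window=[19, 10, 19, 0] -> max=19
step 15: append 12 -> window=[10, 19, 0, 12] -> max=19
step 16: append 17 -> window=[19, 0, 12, 17] -> max=19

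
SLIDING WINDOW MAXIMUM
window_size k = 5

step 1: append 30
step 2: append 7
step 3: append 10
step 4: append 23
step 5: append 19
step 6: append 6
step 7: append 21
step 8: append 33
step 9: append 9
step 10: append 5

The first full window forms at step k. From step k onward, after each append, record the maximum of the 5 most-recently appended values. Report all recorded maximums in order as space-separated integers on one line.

step 1: append 30 -> window=[30] (not full yet)
step 2: append 7 -> window=[30, 7] (not full yet)
step 3: append 10 -> window=[30, 7, 10] (not full yet)
step 4: append 23 -> window=[30, 7, 10, 23] (not full yet)
step 5: append 19 -> window=[30, 7, 10, 23, 19] -> max=30
step 6: append 6 -> window=[7, 10, 23, 19, 6] -> max=23
step 7: append 21 -> window=[10, 23, 19, 6, 21] -> max=23
step 8: append 33 -> window=[23, 19, 6, 21, 33] -> max=33
step 9: append 9 -> window=[19, 6, 21, 33, 9] -> max=33
step 10: append 5 -> window=[6, 21, 33, 9, 5] -> max=33

Answer: 30 23 23 33 33 33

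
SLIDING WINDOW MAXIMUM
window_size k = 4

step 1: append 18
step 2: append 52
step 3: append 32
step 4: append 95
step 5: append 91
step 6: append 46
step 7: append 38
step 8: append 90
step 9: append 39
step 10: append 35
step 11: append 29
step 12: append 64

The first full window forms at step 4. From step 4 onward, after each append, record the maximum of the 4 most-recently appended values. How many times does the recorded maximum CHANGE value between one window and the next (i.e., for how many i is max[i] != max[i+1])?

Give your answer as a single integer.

Answer: 3

Derivation:
step 1: append 18 -> window=[18] (not full yet)
step 2: append 52 -> window=[18, 52] (not full yet)
step 3: append 32 -> window=[18, 52, 32] (not full yet)
step 4: append 95 -> window=[18, 52, 32, 95] -> max=95
step 5: append 91 -> window=[52, 32, 95, 91] -> max=95
step 6: append 46 -> window=[32, 95, 91, 46] -> max=95
step 7: append 38 -> window=[95, 91, 46, 38] -> max=95
step 8: append 90 -> window=[91, 46, 38, 90] -> max=91
step 9: append 39 -> window=[46, 38, 90, 39] -> max=90
step 10: append 35 -> window=[38, 90, 39, 35] -> max=90
step 11: append 29 -> window=[90, 39, 35, 29] -> max=90
step 12: append 64 -> window=[39, 35, 29, 64] -> max=64
Recorded maximums: 95 95 95 95 91 90 90 90 64
Changes between consecutive maximums: 3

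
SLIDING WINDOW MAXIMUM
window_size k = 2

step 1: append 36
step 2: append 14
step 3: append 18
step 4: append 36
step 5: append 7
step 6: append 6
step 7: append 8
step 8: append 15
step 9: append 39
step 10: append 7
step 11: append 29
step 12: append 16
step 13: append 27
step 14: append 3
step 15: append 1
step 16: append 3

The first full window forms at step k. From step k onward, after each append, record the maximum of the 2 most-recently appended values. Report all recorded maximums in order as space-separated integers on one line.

Answer: 36 18 36 36 7 8 15 39 39 29 29 27 27 3 3

Derivation:
step 1: append 36 -> window=[36] (not full yet)
step 2: append 14 -> window=[36, 14] -> max=36
step 3: append 18 -> window=[14, 18] -> max=18
step 4: append 36 -> window=[18, 36] -> max=36
step 5: append 7 -> window=[36, 7] -> max=36
step 6: append 6 -> window=[7, 6] -> max=7
step 7: append 8 -> window=[6, 8] -> max=8
step 8: append 15 -> window=[8, 15] -> max=15
step 9: append 39 -> window=[15, 39] -> max=39
step 10: append 7 -> window=[39, 7] -> max=39
step 11: append 29 -> window=[7, 29] -> max=29
step 12: append 16 -> window=[29, 16] -> max=29
step 13: append 27 -> window=[16, 27] -> max=27
step 14: append 3 -> window=[27, 3] -> max=27
step 15: append 1 -> window=[3, 1] -> max=3
step 16: append 3 -> window=[1, 3] -> max=3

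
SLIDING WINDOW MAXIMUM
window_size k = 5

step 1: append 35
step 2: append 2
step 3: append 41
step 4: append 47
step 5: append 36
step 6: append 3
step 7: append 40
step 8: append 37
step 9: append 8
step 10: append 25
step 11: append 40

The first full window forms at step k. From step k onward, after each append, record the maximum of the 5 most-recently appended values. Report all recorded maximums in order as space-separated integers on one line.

step 1: append 35 -> window=[35] (not full yet)
step 2: append 2 -> window=[35, 2] (not full yet)
step 3: append 41 -> window=[35, 2, 41] (not full yet)
step 4: append 47 -> window=[35, 2, 41, 47] (not full yet)
step 5: append 36 -> window=[35, 2, 41, 47, 36] -> max=47
step 6: append 3 -> window=[2, 41, 47, 36, 3] -> max=47
step 7: append 40 -> window=[41, 47, 36, 3, 40] -> max=47
step 8: append 37 -> window=[47, 36, 3, 40, 37] -> max=47
step 9: append 8 -> window=[36, 3, 40, 37, 8] -> max=40
step 10: append 25 -> window=[3, 40, 37, 8, 25] -> max=40
step 11: append 40 -> window=[40, 37, 8, 25, 40] -> max=40

Answer: 47 47 47 47 40 40 40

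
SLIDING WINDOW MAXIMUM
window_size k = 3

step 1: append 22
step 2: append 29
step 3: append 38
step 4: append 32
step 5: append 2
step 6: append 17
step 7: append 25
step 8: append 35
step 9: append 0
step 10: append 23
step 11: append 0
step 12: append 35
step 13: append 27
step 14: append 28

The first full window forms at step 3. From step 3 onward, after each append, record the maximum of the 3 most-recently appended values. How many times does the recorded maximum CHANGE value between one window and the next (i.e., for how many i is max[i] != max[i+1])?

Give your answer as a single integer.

Answer: 5

Derivation:
step 1: append 22 -> window=[22] (not full yet)
step 2: append 29 -> window=[22, 29] (not full yet)
step 3: append 38 -> window=[22, 29, 38] -> max=38
step 4: append 32 -> window=[29, 38, 32] -> max=38
step 5: append 2 -> window=[38, 32, 2] -> max=38
step 6: append 17 -> window=[32, 2, 17] -> max=32
step 7: append 25 -> window=[2, 17, 25] -> max=25
step 8: append 35 -> window=[17, 25, 35] -> max=35
step 9: append 0 -> window=[25, 35, 0] -> max=35
step 10: append 23 -> window=[35, 0, 23] -> max=35
step 11: append 0 -> window=[0, 23, 0] -> max=23
step 12: append 35 -> window=[23, 0, 35] -> max=35
step 13: append 27 -> window=[0, 35, 27] -> max=35
step 14: append 28 -> window=[35, 27, 28] -> max=35
Recorded maximums: 38 38 38 32 25 35 35 35 23 35 35 35
Changes between consecutive maximums: 5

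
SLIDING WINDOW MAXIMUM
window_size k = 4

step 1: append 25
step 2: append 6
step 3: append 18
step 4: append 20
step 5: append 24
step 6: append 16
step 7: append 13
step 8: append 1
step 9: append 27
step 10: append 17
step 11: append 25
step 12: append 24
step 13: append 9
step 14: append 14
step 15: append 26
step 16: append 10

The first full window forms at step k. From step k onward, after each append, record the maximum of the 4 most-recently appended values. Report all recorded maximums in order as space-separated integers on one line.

step 1: append 25 -> window=[25] (not full yet)
step 2: append 6 -> window=[25, 6] (not full yet)
step 3: append 18 -> window=[25, 6, 18] (not full yet)
step 4: append 20 -> window=[25, 6, 18, 20] -> max=25
step 5: append 24 -> window=[6, 18, 20, 24] -> max=24
step 6: append 16 -> window=[18, 20, 24, 16] -> max=24
step 7: append 13 -> window=[20, 24, 16, 13] -> max=24
step 8: append 1 -> window=[24, 16, 13, 1] -> max=24
step 9: append 27 -> window=[16, 13, 1, 27] -> max=27
step 10: append 17 -> window=[13, 1, 27, 17] -> max=27
step 11: append 25 -> window=[1, 27, 17, 25] -> max=27
step 12: append 24 -> window=[27, 17, 25, 24] -> max=27
step 13: append 9 -> window=[17, 25, 24, 9] -> max=25
step 14: append 14 -> window=[25, 24, 9, 14] -> max=25
step 15: append 26 -> window=[24, 9, 14, 26] -> max=26
step 16: append 10 -> window=[9, 14, 26, 10] -> max=26

Answer: 25 24 24 24 24 27 27 27 27 25 25 26 26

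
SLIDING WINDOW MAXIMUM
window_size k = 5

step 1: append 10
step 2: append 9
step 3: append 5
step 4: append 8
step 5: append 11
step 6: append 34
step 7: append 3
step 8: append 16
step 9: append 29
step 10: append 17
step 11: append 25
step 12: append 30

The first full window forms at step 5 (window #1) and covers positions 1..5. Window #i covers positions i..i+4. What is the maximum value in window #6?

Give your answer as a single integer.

Answer: 34

Derivation:
step 1: append 10 -> window=[10] (not full yet)
step 2: append 9 -> window=[10, 9] (not full yet)
step 3: append 5 -> window=[10, 9, 5] (not full yet)
step 4: append 8 -> window=[10, 9, 5, 8] (not full yet)
step 5: append 11 -> window=[10, 9, 5, 8, 11] -> max=11
step 6: append 34 -> window=[9, 5, 8, 11, 34] -> max=34
step 7: append 3 -> window=[5, 8, 11, 34, 3] -> max=34
step 8: append 16 -> window=[8, 11, 34, 3, 16] -> max=34
step 9: append 29 -> window=[11, 34, 3, 16, 29] -> max=34
step 10: append 17 -> window=[34, 3, 16, 29, 17] -> max=34
Window #6 max = 34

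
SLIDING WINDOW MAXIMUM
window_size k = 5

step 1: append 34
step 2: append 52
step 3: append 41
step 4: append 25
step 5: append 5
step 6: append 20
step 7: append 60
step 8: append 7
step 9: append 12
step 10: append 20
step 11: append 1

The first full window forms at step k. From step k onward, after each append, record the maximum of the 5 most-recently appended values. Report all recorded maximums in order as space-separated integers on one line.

Answer: 52 52 60 60 60 60 60

Derivation:
step 1: append 34 -> window=[34] (not full yet)
step 2: append 52 -> window=[34, 52] (not full yet)
step 3: append 41 -> window=[34, 52, 41] (not full yet)
step 4: append 25 -> window=[34, 52, 41, 25] (not full yet)
step 5: append 5 -> window=[34, 52, 41, 25, 5] -> max=52
step 6: append 20 -> window=[52, 41, 25, 5, 20] -> max=52
step 7: append 60 -> window=[41, 25, 5, 20, 60] -> max=60
step 8: append 7 -> window=[25, 5, 20, 60, 7] -> max=60
step 9: append 12 -> window=[5, 20, 60, 7, 12] -> max=60
step 10: append 20 -> window=[20, 60, 7, 12, 20] -> max=60
step 11: append 1 -> window=[60, 7, 12, 20, 1] -> max=60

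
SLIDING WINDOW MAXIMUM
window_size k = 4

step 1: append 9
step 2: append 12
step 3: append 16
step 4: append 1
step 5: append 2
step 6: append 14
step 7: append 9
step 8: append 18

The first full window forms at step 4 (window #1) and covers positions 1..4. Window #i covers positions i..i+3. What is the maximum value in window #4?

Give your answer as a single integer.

step 1: append 9 -> window=[9] (not full yet)
step 2: append 12 -> window=[9, 12] (not full yet)
step 3: append 16 -> window=[9, 12, 16] (not full yet)
step 4: append 1 -> window=[9, 12, 16, 1] -> max=16
step 5: append 2 -> window=[12, 16, 1, 2] -> max=16
step 6: append 14 -> window=[16, 1, 2, 14] -> max=16
step 7: append 9 -> window=[1, 2, 14, 9] -> max=14
Window #4 max = 14

Answer: 14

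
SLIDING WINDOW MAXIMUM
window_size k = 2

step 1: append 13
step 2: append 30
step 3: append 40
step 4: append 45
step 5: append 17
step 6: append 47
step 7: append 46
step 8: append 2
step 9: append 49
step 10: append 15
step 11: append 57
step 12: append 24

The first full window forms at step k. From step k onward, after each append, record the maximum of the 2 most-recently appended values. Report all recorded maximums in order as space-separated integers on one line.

Answer: 30 40 45 45 47 47 46 49 49 57 57

Derivation:
step 1: append 13 -> window=[13] (not full yet)
step 2: append 30 -> window=[13, 30] -> max=30
step 3: append 40 -> window=[30, 40] -> max=40
step 4: append 45 -> window=[40, 45] -> max=45
step 5: append 17 -> window=[45, 17] -> max=45
step 6: append 47 -> window=[17, 47] -> max=47
step 7: append 46 -> window=[47, 46] -> max=47
step 8: append 2 -> window=[46, 2] -> max=46
step 9: append 49 -> window=[2, 49] -> max=49
step 10: append 15 -> window=[49, 15] -> max=49
step 11: append 57 -> window=[15, 57] -> max=57
step 12: append 24 -> window=[57, 24] -> max=57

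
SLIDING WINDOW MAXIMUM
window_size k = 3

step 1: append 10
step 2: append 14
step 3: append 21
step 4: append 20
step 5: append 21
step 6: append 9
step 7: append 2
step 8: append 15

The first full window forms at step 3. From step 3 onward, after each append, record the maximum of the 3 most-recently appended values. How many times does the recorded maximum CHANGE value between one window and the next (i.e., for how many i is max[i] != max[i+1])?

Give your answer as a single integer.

step 1: append 10 -> window=[10] (not full yet)
step 2: append 14 -> window=[10, 14] (not full yet)
step 3: append 21 -> window=[10, 14, 21] -> max=21
step 4: append 20 -> window=[14, 21, 20] -> max=21
step 5: append 21 -> window=[21, 20, 21] -> max=21
step 6: append 9 -> window=[20, 21, 9] -> max=21
step 7: append 2 -> window=[21, 9, 2] -> max=21
step 8: append 15 -> window=[9, 2, 15] -> max=15
Recorded maximums: 21 21 21 21 21 15
Changes between consecutive maximums: 1

Answer: 1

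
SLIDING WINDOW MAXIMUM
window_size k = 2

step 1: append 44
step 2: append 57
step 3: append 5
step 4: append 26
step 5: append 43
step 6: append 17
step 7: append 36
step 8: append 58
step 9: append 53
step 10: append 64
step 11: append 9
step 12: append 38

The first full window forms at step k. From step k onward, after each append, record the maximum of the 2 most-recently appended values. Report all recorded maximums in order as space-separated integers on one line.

step 1: append 44 -> window=[44] (not full yet)
step 2: append 57 -> window=[44, 57] -> max=57
step 3: append 5 -> window=[57, 5] -> max=57
step 4: append 26 -> window=[5, 26] -> max=26
step 5: append 43 -> window=[26, 43] -> max=43
step 6: append 17 -> window=[43, 17] -> max=43
step 7: append 36 -> window=[17, 36] -> max=36
step 8: append 58 -> window=[36, 58] -> max=58
step 9: append 53 -> window=[58, 53] -> max=58
step 10: append 64 -> window=[53, 64] -> max=64
step 11: append 9 -> window=[64, 9] -> max=64
step 12: append 38 -> window=[9, 38] -> max=38

Answer: 57 57 26 43 43 36 58 58 64 64 38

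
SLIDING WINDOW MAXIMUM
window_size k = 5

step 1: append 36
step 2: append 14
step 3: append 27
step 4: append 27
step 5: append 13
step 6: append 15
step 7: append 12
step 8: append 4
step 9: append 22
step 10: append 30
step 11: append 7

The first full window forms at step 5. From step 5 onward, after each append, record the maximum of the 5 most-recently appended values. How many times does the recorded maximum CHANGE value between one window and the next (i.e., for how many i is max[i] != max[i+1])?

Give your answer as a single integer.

step 1: append 36 -> window=[36] (not full yet)
step 2: append 14 -> window=[36, 14] (not full yet)
step 3: append 27 -> window=[36, 14, 27] (not full yet)
step 4: append 27 -> window=[36, 14, 27, 27] (not full yet)
step 5: append 13 -> window=[36, 14, 27, 27, 13] -> max=36
step 6: append 15 -> window=[14, 27, 27, 13, 15] -> max=27
step 7: append 12 -> window=[27, 27, 13, 15, 12] -> max=27
step 8: append 4 -> window=[27, 13, 15, 12, 4] -> max=27
step 9: append 22 -> window=[13, 15, 12, 4, 22] -> max=22
step 10: append 30 -> window=[15, 12, 4, 22, 30] -> max=30
step 11: append 7 -> window=[12, 4, 22, 30, 7] -> max=30
Recorded maximums: 36 27 27 27 22 30 30
Changes between consecutive maximums: 3

Answer: 3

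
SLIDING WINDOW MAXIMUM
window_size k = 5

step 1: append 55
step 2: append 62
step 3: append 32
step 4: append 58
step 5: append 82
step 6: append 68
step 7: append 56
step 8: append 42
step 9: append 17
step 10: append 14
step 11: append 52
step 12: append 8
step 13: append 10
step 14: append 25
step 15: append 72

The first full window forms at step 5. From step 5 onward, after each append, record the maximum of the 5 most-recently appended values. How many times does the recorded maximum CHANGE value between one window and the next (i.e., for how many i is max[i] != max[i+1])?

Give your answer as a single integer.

step 1: append 55 -> window=[55] (not full yet)
step 2: append 62 -> window=[55, 62] (not full yet)
step 3: append 32 -> window=[55, 62, 32] (not full yet)
step 4: append 58 -> window=[55, 62, 32, 58] (not full yet)
step 5: append 82 -> window=[55, 62, 32, 58, 82] -> max=82
step 6: append 68 -> window=[62, 32, 58, 82, 68] -> max=82
step 7: append 56 -> window=[32, 58, 82, 68, 56] -> max=82
step 8: append 42 -> window=[58, 82, 68, 56, 42] -> max=82
step 9: append 17 -> window=[82, 68, 56, 42, 17] -> max=82
step 10: append 14 -> window=[68, 56, 42, 17, 14] -> max=68
step 11: append 52 -> window=[56, 42, 17, 14, 52] -> max=56
step 12: append 8 -> window=[42, 17, 14, 52, 8] -> max=52
step 13: append 10 -> window=[17, 14, 52, 8, 10] -> max=52
step 14: append 25 -> window=[14, 52, 8, 10, 25] -> max=52
step 15: append 72 -> window=[52, 8, 10, 25, 72] -> max=72
Recorded maximums: 82 82 82 82 82 68 56 52 52 52 72
Changes between consecutive maximums: 4

Answer: 4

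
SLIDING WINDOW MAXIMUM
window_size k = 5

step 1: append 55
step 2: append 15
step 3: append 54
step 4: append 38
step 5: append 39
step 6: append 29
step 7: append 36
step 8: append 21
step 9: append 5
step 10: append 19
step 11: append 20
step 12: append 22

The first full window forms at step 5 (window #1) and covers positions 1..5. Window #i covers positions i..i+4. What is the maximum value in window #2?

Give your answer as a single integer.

step 1: append 55 -> window=[55] (not full yet)
step 2: append 15 -> window=[55, 15] (not full yet)
step 3: append 54 -> window=[55, 15, 54] (not full yet)
step 4: append 38 -> window=[55, 15, 54, 38] (not full yet)
step 5: append 39 -> window=[55, 15, 54, 38, 39] -> max=55
step 6: append 29 -> window=[15, 54, 38, 39, 29] -> max=54
Window #2 max = 54

Answer: 54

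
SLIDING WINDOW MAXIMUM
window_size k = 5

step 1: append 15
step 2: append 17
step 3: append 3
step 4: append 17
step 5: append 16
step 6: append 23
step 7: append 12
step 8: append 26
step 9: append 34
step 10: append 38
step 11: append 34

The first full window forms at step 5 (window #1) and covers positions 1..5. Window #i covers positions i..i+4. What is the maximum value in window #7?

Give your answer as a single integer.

Answer: 38

Derivation:
step 1: append 15 -> window=[15] (not full yet)
step 2: append 17 -> window=[15, 17] (not full yet)
step 3: append 3 -> window=[15, 17, 3] (not full yet)
step 4: append 17 -> window=[15, 17, 3, 17] (not full yet)
step 5: append 16 -> window=[15, 17, 3, 17, 16] -> max=17
step 6: append 23 -> window=[17, 3, 17, 16, 23] -> max=23
step 7: append 12 -> window=[3, 17, 16, 23, 12] -> max=23
step 8: append 26 -> window=[17, 16, 23, 12, 26] -> max=26
step 9: append 34 -> window=[16, 23, 12, 26, 34] -> max=34
step 10: append 38 -> window=[23, 12, 26, 34, 38] -> max=38
step 11: append 34 -> window=[12, 26, 34, 38, 34] -> max=38
Window #7 max = 38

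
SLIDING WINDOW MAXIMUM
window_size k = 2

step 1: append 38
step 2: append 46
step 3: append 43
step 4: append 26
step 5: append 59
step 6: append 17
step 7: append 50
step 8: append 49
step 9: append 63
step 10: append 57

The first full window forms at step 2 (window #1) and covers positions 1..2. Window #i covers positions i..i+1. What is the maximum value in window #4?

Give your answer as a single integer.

step 1: append 38 -> window=[38] (not full yet)
step 2: append 46 -> window=[38, 46] -> max=46
step 3: append 43 -> window=[46, 43] -> max=46
step 4: append 26 -> window=[43, 26] -> max=43
step 5: append 59 -> window=[26, 59] -> max=59
Window #4 max = 59

Answer: 59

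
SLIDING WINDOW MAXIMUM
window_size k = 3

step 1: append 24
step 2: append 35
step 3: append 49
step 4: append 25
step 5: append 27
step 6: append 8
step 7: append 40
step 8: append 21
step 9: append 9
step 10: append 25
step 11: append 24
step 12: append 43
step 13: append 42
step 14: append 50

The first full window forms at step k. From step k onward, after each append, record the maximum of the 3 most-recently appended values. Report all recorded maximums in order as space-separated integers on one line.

step 1: append 24 -> window=[24] (not full yet)
step 2: append 35 -> window=[24, 35] (not full yet)
step 3: append 49 -> window=[24, 35, 49] -> max=49
step 4: append 25 -> window=[35, 49, 25] -> max=49
step 5: append 27 -> window=[49, 25, 27] -> max=49
step 6: append 8 -> window=[25, 27, 8] -> max=27
step 7: append 40 -> window=[27, 8, 40] -> max=40
step 8: append 21 -> window=[8, 40, 21] -> max=40
step 9: append 9 -> window=[40, 21, 9] -> max=40
step 10: append 25 -> window=[21, 9, 25] -> max=25
step 11: append 24 -> window=[9, 25, 24] -> max=25
step 12: append 43 -> window=[25, 24, 43] -> max=43
step 13: append 42 -> window=[24, 43, 42] -> max=43
step 14: append 50 -> window=[43, 42, 50] -> max=50

Answer: 49 49 49 27 40 40 40 25 25 43 43 50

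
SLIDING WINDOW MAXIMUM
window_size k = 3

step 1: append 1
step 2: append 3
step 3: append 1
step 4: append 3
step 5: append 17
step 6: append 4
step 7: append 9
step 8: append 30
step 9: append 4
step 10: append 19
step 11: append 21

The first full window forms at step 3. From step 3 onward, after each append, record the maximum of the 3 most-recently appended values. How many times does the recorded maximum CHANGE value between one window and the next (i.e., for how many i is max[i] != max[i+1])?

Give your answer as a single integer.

step 1: append 1 -> window=[1] (not full yet)
step 2: append 3 -> window=[1, 3] (not full yet)
step 3: append 1 -> window=[1, 3, 1] -> max=3
step 4: append 3 -> window=[3, 1, 3] -> max=3
step 5: append 17 -> window=[1, 3, 17] -> max=17
step 6: append 4 -> window=[3, 17, 4] -> max=17
step 7: append 9 -> window=[17, 4, 9] -> max=17
step 8: append 30 -> window=[4, 9, 30] -> max=30
step 9: append 4 -> window=[9, 30, 4] -> max=30
step 10: append 19 -> window=[30, 4, 19] -> max=30
step 11: append 21 -> window=[4, 19, 21] -> max=21
Recorded maximums: 3 3 17 17 17 30 30 30 21
Changes between consecutive maximums: 3

Answer: 3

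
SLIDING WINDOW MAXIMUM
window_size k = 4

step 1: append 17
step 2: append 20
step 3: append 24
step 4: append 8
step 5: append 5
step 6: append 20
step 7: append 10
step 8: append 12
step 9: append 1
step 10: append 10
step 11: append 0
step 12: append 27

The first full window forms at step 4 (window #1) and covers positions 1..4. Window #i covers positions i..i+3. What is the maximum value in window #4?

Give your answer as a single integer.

Answer: 20

Derivation:
step 1: append 17 -> window=[17] (not full yet)
step 2: append 20 -> window=[17, 20] (not full yet)
step 3: append 24 -> window=[17, 20, 24] (not full yet)
step 4: append 8 -> window=[17, 20, 24, 8] -> max=24
step 5: append 5 -> window=[20, 24, 8, 5] -> max=24
step 6: append 20 -> window=[24, 8, 5, 20] -> max=24
step 7: append 10 -> window=[8, 5, 20, 10] -> max=20
Window #4 max = 20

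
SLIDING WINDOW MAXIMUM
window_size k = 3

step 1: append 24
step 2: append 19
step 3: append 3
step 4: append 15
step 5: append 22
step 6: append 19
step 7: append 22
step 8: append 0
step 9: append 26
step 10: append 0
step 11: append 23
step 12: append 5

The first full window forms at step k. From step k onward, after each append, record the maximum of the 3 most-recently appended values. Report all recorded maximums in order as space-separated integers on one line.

Answer: 24 19 22 22 22 22 26 26 26 23

Derivation:
step 1: append 24 -> window=[24] (not full yet)
step 2: append 19 -> window=[24, 19] (not full yet)
step 3: append 3 -> window=[24, 19, 3] -> max=24
step 4: append 15 -> window=[19, 3, 15] -> max=19
step 5: append 22 -> window=[3, 15, 22] -> max=22
step 6: append 19 -> window=[15, 22, 19] -> max=22
step 7: append 22 -> window=[22, 19, 22] -> max=22
step 8: append 0 -> window=[19, 22, 0] -> max=22
step 9: append 26 -> window=[22, 0, 26] -> max=26
step 10: append 0 -> window=[0, 26, 0] -> max=26
step 11: append 23 -> window=[26, 0, 23] -> max=26
step 12: append 5 -> window=[0, 23, 5] -> max=23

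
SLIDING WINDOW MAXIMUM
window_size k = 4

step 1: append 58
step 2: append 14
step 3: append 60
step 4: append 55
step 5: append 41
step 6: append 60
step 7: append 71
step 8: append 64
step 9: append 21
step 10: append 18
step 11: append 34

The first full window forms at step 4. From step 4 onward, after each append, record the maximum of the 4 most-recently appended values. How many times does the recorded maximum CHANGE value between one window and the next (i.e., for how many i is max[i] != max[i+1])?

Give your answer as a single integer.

step 1: append 58 -> window=[58] (not full yet)
step 2: append 14 -> window=[58, 14] (not full yet)
step 3: append 60 -> window=[58, 14, 60] (not full yet)
step 4: append 55 -> window=[58, 14, 60, 55] -> max=60
step 5: append 41 -> window=[14, 60, 55, 41] -> max=60
step 6: append 60 -> window=[60, 55, 41, 60] -> max=60
step 7: append 71 -> window=[55, 41, 60, 71] -> max=71
step 8: append 64 -> window=[41, 60, 71, 64] -> max=71
step 9: append 21 -> window=[60, 71, 64, 21] -> max=71
step 10: append 18 -> window=[71, 64, 21, 18] -> max=71
step 11: append 34 -> window=[64, 21, 18, 34] -> max=64
Recorded maximums: 60 60 60 71 71 71 71 64
Changes between consecutive maximums: 2

Answer: 2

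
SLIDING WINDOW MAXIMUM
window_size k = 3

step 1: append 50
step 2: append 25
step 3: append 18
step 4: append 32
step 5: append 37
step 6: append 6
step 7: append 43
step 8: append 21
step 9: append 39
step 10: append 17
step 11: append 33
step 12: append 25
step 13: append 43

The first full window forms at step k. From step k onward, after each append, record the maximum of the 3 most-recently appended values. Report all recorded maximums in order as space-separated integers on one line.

step 1: append 50 -> window=[50] (not full yet)
step 2: append 25 -> window=[50, 25] (not full yet)
step 3: append 18 -> window=[50, 25, 18] -> max=50
step 4: append 32 -> window=[25, 18, 32] -> max=32
step 5: append 37 -> window=[18, 32, 37] -> max=37
step 6: append 6 -> window=[32, 37, 6] -> max=37
step 7: append 43 -> window=[37, 6, 43] -> max=43
step 8: append 21 -> window=[6, 43, 21] -> max=43
step 9: append 39 -> window=[43, 21, 39] -> max=43
step 10: append 17 -> window=[21, 39, 17] -> max=39
step 11: append 33 -> window=[39, 17, 33] -> max=39
step 12: append 25 -> window=[17, 33, 25] -> max=33
step 13: append 43 -> window=[33, 25, 43] -> max=43

Answer: 50 32 37 37 43 43 43 39 39 33 43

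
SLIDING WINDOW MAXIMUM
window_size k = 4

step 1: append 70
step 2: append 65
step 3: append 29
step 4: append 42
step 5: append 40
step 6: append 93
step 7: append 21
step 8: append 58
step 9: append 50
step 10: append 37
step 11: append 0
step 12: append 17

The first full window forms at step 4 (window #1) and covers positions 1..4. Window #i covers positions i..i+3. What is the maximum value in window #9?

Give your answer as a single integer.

step 1: append 70 -> window=[70] (not full yet)
step 2: append 65 -> window=[70, 65] (not full yet)
step 3: append 29 -> window=[70, 65, 29] (not full yet)
step 4: append 42 -> window=[70, 65, 29, 42] -> max=70
step 5: append 40 -> window=[65, 29, 42, 40] -> max=65
step 6: append 93 -> window=[29, 42, 40, 93] -> max=93
step 7: append 21 -> window=[42, 40, 93, 21] -> max=93
step 8: append 58 -> window=[40, 93, 21, 58] -> max=93
step 9: append 50 -> window=[93, 21, 58, 50] -> max=93
step 10: append 37 -> window=[21, 58, 50, 37] -> max=58
step 11: append 0 -> window=[58, 50, 37, 0] -> max=58
step 12: append 17 -> window=[50, 37, 0, 17] -> max=50
Window #9 max = 50

Answer: 50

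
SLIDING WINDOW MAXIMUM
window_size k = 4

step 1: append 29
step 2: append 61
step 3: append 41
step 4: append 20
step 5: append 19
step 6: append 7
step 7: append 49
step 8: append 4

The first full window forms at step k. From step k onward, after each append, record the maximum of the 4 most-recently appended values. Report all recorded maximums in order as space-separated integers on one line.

Answer: 61 61 41 49 49

Derivation:
step 1: append 29 -> window=[29] (not full yet)
step 2: append 61 -> window=[29, 61] (not full yet)
step 3: append 41 -> window=[29, 61, 41] (not full yet)
step 4: append 20 -> window=[29, 61, 41, 20] -> max=61
step 5: append 19 -> window=[61, 41, 20, 19] -> max=61
step 6: append 7 -> window=[41, 20, 19, 7] -> max=41
step 7: append 49 -> window=[20, 19, 7, 49] -> max=49
step 8: append 4 -> window=[19, 7, 49, 4] -> max=49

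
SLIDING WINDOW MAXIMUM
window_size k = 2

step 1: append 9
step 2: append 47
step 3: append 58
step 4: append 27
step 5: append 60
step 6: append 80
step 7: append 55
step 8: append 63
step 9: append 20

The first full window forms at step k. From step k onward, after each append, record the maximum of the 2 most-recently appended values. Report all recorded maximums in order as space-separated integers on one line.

step 1: append 9 -> window=[9] (not full yet)
step 2: append 47 -> window=[9, 47] -> max=47
step 3: append 58 -> window=[47, 58] -> max=58
step 4: append 27 -> window=[58, 27] -> max=58
step 5: append 60 -> window=[27, 60] -> max=60
step 6: append 80 -> window=[60, 80] -> max=80
step 7: append 55 -> window=[80, 55] -> max=80
step 8: append 63 -> window=[55, 63] -> max=63
step 9: append 20 -> window=[63, 20] -> max=63

Answer: 47 58 58 60 80 80 63 63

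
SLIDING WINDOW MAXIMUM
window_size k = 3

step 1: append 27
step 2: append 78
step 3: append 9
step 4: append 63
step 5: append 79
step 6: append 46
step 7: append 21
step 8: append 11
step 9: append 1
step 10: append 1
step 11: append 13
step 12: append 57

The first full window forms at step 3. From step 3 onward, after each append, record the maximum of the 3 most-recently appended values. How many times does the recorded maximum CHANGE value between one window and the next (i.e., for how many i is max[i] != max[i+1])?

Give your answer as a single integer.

Answer: 6

Derivation:
step 1: append 27 -> window=[27] (not full yet)
step 2: append 78 -> window=[27, 78] (not full yet)
step 3: append 9 -> window=[27, 78, 9] -> max=78
step 4: append 63 -> window=[78, 9, 63] -> max=78
step 5: append 79 -> window=[9, 63, 79] -> max=79
step 6: append 46 -> window=[63, 79, 46] -> max=79
step 7: append 21 -> window=[79, 46, 21] -> max=79
step 8: append 11 -> window=[46, 21, 11] -> max=46
step 9: append 1 -> window=[21, 11, 1] -> max=21
step 10: append 1 -> window=[11, 1, 1] -> max=11
step 11: append 13 -> window=[1, 1, 13] -> max=13
step 12: append 57 -> window=[1, 13, 57] -> max=57
Recorded maximums: 78 78 79 79 79 46 21 11 13 57
Changes between consecutive maximums: 6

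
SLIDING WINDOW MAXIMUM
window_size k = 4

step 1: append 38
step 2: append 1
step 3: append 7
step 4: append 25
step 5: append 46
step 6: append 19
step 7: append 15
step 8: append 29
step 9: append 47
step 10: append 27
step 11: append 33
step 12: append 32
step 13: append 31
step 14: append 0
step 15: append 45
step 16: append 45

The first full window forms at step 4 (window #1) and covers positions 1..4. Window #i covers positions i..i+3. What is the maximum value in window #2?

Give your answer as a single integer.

Answer: 46

Derivation:
step 1: append 38 -> window=[38] (not full yet)
step 2: append 1 -> window=[38, 1] (not full yet)
step 3: append 7 -> window=[38, 1, 7] (not full yet)
step 4: append 25 -> window=[38, 1, 7, 25] -> max=38
step 5: append 46 -> window=[1, 7, 25, 46] -> max=46
Window #2 max = 46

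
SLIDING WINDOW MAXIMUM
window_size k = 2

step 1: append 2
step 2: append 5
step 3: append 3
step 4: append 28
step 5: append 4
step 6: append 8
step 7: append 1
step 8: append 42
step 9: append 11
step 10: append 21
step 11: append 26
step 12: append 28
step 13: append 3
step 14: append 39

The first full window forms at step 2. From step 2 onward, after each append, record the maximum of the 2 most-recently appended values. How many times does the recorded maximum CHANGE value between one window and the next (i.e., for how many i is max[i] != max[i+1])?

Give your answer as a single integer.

step 1: append 2 -> window=[2] (not full yet)
step 2: append 5 -> window=[2, 5] -> max=5
step 3: append 3 -> window=[5, 3] -> max=5
step 4: append 28 -> window=[3, 28] -> max=28
step 5: append 4 -> window=[28, 4] -> max=28
step 6: append 8 -> window=[4, 8] -> max=8
step 7: append 1 -> window=[8, 1] -> max=8
step 8: append 42 -> window=[1, 42] -> max=42
step 9: append 11 -> window=[42, 11] -> max=42
step 10: append 21 -> window=[11, 21] -> max=21
step 11: append 26 -> window=[21, 26] -> max=26
step 12: append 28 -> window=[26, 28] -> max=28
step 13: append 3 -> window=[28, 3] -> max=28
step 14: append 39 -> window=[3, 39] -> max=39
Recorded maximums: 5 5 28 28 8 8 42 42 21 26 28 28 39
Changes between consecutive maximums: 7

Answer: 7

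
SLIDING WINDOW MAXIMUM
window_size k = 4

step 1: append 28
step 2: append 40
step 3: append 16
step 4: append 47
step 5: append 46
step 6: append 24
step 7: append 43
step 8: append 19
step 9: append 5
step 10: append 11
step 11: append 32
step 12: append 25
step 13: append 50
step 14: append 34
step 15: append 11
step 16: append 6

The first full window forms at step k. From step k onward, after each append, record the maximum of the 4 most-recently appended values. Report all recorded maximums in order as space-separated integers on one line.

step 1: append 28 -> window=[28] (not full yet)
step 2: append 40 -> window=[28, 40] (not full yet)
step 3: append 16 -> window=[28, 40, 16] (not full yet)
step 4: append 47 -> window=[28, 40, 16, 47] -> max=47
step 5: append 46 -> window=[40, 16, 47, 46] -> max=47
step 6: append 24 -> window=[16, 47, 46, 24] -> max=47
step 7: append 43 -> window=[47, 46, 24, 43] -> max=47
step 8: append 19 -> window=[46, 24, 43, 19] -> max=46
step 9: append 5 -> window=[24, 43, 19, 5] -> max=43
step 10: append 11 -> window=[43, 19, 5, 11] -> max=43
step 11: append 32 -> window=[19, 5, 11, 32] -> max=32
step 12: append 25 -> window=[5, 11, 32, 25] -> max=32
step 13: append 50 -> window=[11, 32, 25, 50] -> max=50
step 14: append 34 -> window=[32, 25, 50, 34] -> max=50
step 15: append 11 -> window=[25, 50, 34, 11] -> max=50
step 16: append 6 -> window=[50, 34, 11, 6] -> max=50

Answer: 47 47 47 47 46 43 43 32 32 50 50 50 50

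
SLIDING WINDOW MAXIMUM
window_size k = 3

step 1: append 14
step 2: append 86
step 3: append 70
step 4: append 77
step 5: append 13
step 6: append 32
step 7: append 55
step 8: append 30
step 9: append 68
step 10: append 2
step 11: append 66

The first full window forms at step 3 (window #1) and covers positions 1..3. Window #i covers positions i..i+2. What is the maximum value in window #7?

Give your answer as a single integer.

step 1: append 14 -> window=[14] (not full yet)
step 2: append 86 -> window=[14, 86] (not full yet)
step 3: append 70 -> window=[14, 86, 70] -> max=86
step 4: append 77 -> window=[86, 70, 77] -> max=86
step 5: append 13 -> window=[70, 77, 13] -> max=77
step 6: append 32 -> window=[77, 13, 32] -> max=77
step 7: append 55 -> window=[13, 32, 55] -> max=55
step 8: append 30 -> window=[32, 55, 30] -> max=55
step 9: append 68 -> window=[55, 30, 68] -> max=68
Window #7 max = 68

Answer: 68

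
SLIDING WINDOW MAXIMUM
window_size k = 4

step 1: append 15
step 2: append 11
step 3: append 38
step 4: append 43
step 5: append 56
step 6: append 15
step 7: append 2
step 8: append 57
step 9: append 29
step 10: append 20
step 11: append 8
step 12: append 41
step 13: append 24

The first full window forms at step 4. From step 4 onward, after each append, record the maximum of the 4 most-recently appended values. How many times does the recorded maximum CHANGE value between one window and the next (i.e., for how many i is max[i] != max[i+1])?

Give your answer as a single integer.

Answer: 3

Derivation:
step 1: append 15 -> window=[15] (not full yet)
step 2: append 11 -> window=[15, 11] (not full yet)
step 3: append 38 -> window=[15, 11, 38] (not full yet)
step 4: append 43 -> window=[15, 11, 38, 43] -> max=43
step 5: append 56 -> window=[11, 38, 43, 56] -> max=56
step 6: append 15 -> window=[38, 43, 56, 15] -> max=56
step 7: append 2 -> window=[43, 56, 15, 2] -> max=56
step 8: append 57 -> window=[56, 15, 2, 57] -> max=57
step 9: append 29 -> window=[15, 2, 57, 29] -> max=57
step 10: append 20 -> window=[2, 57, 29, 20] -> max=57
step 11: append 8 -> window=[57, 29, 20, 8] -> max=57
step 12: append 41 -> window=[29, 20, 8, 41] -> max=41
step 13: append 24 -> window=[20, 8, 41, 24] -> max=41
Recorded maximums: 43 56 56 56 57 57 57 57 41 41
Changes between consecutive maximums: 3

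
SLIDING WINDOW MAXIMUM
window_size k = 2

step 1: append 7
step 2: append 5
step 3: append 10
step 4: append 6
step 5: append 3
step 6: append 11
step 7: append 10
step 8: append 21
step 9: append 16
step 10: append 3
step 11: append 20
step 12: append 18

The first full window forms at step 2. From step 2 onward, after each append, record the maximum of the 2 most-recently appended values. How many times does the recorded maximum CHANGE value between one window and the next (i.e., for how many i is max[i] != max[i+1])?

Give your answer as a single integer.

step 1: append 7 -> window=[7] (not full yet)
step 2: append 5 -> window=[7, 5] -> max=7
step 3: append 10 -> window=[5, 10] -> max=10
step 4: append 6 -> window=[10, 6] -> max=10
step 5: append 3 -> window=[6, 3] -> max=6
step 6: append 11 -> window=[3, 11] -> max=11
step 7: append 10 -> window=[11, 10] -> max=11
step 8: append 21 -> window=[10, 21] -> max=21
step 9: append 16 -> window=[21, 16] -> max=21
step 10: append 3 -> window=[16, 3] -> max=16
step 11: append 20 -> window=[3, 20] -> max=20
step 12: append 18 -> window=[20, 18] -> max=20
Recorded maximums: 7 10 10 6 11 11 21 21 16 20 20
Changes between consecutive maximums: 6

Answer: 6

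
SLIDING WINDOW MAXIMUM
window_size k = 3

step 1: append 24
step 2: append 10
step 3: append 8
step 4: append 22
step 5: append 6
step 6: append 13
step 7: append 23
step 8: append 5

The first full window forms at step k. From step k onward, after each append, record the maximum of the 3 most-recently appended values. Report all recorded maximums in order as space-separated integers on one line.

Answer: 24 22 22 22 23 23

Derivation:
step 1: append 24 -> window=[24] (not full yet)
step 2: append 10 -> window=[24, 10] (not full yet)
step 3: append 8 -> window=[24, 10, 8] -> max=24
step 4: append 22 -> window=[10, 8, 22] -> max=22
step 5: append 6 -> window=[8, 22, 6] -> max=22
step 6: append 13 -> window=[22, 6, 13] -> max=22
step 7: append 23 -> window=[6, 13, 23] -> max=23
step 8: append 5 -> window=[13, 23, 5] -> max=23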